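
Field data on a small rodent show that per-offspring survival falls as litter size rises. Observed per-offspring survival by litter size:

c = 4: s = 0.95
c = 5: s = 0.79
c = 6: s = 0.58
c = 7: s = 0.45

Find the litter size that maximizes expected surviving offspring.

Expected surviving offspring = c × s(c):
  c=4: 4 × 0.95 = 3.800
  c=5: 5 × 0.79 = 3.950
  c=6: 6 × 0.58 = 3.480
  c=7: 7 × 0.45 = 3.150
Maximum at c = 5 (3.950 surviving offspring).

5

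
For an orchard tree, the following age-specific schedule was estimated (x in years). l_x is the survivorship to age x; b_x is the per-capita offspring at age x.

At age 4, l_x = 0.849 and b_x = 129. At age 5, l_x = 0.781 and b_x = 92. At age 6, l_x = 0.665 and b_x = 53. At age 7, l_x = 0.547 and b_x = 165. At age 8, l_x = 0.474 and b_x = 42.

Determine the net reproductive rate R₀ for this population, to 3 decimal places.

326.781

R₀ = Σ l_x b_x:
  age 4: 0.849 × 129 = 109.5210
  age 5: 0.781 × 92 = 71.8520
  age 6: 0.665 × 53 = 35.2450
  age 7: 0.547 × 165 = 90.2550
  age 8: 0.474 × 42 = 19.9080
R₀ = 109.5210 + 71.8520 + 35.2450 + 90.2550 + 19.9080 = 326.7810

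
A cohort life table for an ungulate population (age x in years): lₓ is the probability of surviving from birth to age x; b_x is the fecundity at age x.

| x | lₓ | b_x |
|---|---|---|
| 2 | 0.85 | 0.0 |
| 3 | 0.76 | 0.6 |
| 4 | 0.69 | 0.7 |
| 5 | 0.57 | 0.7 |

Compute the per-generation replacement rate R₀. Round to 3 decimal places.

1.338

R₀ = Σ lₓ b_x:
  age 2: 0.85 × 0.0 = 0.0000
  age 3: 0.76 × 0.6 = 0.4560
  age 4: 0.69 × 0.7 = 0.4830
  age 5: 0.57 × 0.7 = 0.3990
R₀ = 0.0000 + 0.4560 + 0.4830 + 0.3990 = 1.3380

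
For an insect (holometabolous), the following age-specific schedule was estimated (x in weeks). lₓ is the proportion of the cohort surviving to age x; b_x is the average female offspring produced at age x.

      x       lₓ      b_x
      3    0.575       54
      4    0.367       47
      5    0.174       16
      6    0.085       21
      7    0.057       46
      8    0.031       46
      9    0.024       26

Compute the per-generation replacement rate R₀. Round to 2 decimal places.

R₀ = Σ lₓ b_x:
  age 3: 0.575 × 54 = 31.0500
  age 4: 0.367 × 47 = 17.2490
  age 5: 0.174 × 16 = 2.7840
  age 6: 0.085 × 21 = 1.7850
  age 7: 0.057 × 46 = 2.6220
  age 8: 0.031 × 46 = 1.4260
  age 9: 0.024 × 26 = 0.6240
R₀ = 31.0500 + 17.2490 + 2.7840 + 1.7850 + 2.6220 + 1.4260 + 0.6240 = 57.5400

57.54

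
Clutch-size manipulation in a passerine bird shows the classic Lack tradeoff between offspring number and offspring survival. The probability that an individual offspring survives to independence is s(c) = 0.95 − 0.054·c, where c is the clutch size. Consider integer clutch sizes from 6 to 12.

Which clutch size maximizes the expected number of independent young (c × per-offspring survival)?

Expected independent young = c × s(c):
  c=6: 6 × 0.626 = 3.756
  c=7: 7 × 0.572 = 4.004
  c=8: 8 × 0.518 = 4.144
  c=9: 9 × 0.464 = 4.176
  c=10: 10 × 0.410 = 4.100
  c=11: 11 × 0.356 = 3.916
  c=12: 12 × 0.302 = 3.624
Maximum at c = 9 (4.176 independent young).

9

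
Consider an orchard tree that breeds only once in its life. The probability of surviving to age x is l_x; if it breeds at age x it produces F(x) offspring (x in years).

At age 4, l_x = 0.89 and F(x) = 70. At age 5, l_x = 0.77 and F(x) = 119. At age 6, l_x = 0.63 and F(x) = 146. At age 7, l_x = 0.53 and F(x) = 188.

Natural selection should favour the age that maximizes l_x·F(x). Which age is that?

Expected offspring if breeding at age x = l_x × F(x):
  age 4: 0.89 × 70 = 62.300
  age 5: 0.77 × 119 = 91.630
  age 6: 0.63 × 146 = 91.980
  age 7: 0.53 × 188 = 99.640
Maximum at age 7 (99.640).

7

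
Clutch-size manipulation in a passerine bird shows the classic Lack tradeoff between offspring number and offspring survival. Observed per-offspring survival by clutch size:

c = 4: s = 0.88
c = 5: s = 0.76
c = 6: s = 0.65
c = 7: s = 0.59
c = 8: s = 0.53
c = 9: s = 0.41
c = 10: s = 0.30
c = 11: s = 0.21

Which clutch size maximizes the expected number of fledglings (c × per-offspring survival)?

8

Expected fledglings = c × s(c):
  c=4: 4 × 0.88 = 3.520
  c=5: 5 × 0.76 = 3.800
  c=6: 6 × 0.65 = 3.900
  c=7: 7 × 0.59 = 4.130
  c=8: 8 × 0.53 = 4.240
  c=9: 9 × 0.41 = 3.690
  c=10: 10 × 0.30 = 3.000
  c=11: 11 × 0.21 = 2.310
Maximum at c = 8 (4.240 fledglings).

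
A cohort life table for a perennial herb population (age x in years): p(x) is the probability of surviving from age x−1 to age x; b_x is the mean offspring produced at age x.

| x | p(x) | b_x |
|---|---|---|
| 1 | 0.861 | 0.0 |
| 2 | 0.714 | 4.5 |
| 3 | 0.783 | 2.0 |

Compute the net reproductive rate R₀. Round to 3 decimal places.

3.729

Survivorship from birth: l_x = p_1·p_2·…·p_x.
  l_1 = 0.86100
  l_2 = 0.61475
  l_3 = 0.48135
R₀ = Σ l_x b_x:
  age 1: 0.86100 × 0.0 = 0.0000
  age 2: 0.61475 × 4.5 = 2.7664
  age 3: 0.48135 × 2.0 = 0.9627
R₀ = 0.0000 + 2.7664 + 0.9627 = 3.7291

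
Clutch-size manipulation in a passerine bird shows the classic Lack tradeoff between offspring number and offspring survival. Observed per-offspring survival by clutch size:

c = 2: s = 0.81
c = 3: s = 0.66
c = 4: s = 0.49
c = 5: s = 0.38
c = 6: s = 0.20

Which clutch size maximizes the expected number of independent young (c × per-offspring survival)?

3

Expected independent young = c × s(c):
  c=2: 2 × 0.81 = 1.620
  c=3: 3 × 0.66 = 1.980
  c=4: 4 × 0.49 = 1.960
  c=5: 5 × 0.38 = 1.900
  c=6: 6 × 0.20 = 1.200
Maximum at c = 3 (1.980 independent young).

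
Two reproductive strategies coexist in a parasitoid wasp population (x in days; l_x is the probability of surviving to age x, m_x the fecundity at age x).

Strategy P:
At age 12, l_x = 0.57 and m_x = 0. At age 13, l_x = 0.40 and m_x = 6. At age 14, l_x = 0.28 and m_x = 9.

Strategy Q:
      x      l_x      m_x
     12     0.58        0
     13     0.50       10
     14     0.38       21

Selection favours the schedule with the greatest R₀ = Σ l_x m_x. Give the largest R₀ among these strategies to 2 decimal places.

12.98

Strategy P: R₀ = 0.57×0 + 0.40×6 + 0.28×9 = 4.9200
Strategy Q: R₀ = 0.58×0 + 0.50×10 + 0.38×21 = 12.9800
Highest R₀: strategy Q with 12.9800.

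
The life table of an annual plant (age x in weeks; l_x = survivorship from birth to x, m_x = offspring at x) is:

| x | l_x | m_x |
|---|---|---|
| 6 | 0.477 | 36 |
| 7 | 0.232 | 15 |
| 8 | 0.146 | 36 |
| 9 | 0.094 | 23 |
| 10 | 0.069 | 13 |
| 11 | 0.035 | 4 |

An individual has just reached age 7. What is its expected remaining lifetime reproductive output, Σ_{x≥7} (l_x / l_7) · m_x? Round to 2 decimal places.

l_7 = 0.232. Conditional survival from age 7 to x is l_x / l_7.
  x=7: (0.232/0.232) × 15 = 15.0000
  x=8: (0.146/0.232) × 36 = 22.6552
  x=9: (0.094/0.232) × 23 = 9.3190
  x=10: (0.069/0.232) × 13 = 3.8664
  x=11: (0.035/0.232) × 4 = 0.6034
Sum = 15.0000 + 22.6552 + 9.3190 + 3.8664 + 0.6034 = 51.4440

51.44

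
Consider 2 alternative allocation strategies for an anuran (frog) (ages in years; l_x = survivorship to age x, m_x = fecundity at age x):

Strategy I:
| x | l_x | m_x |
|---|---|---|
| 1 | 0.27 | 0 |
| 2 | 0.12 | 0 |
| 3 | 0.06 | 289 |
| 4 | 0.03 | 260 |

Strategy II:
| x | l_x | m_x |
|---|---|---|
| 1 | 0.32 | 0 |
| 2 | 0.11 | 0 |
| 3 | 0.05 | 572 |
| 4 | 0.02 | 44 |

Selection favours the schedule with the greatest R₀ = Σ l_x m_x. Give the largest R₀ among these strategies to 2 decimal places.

29.48

Strategy I: R₀ = 0.27×0 + 0.12×0 + 0.06×289 + 0.03×260 = 25.1400
Strategy II: R₀ = 0.32×0 + 0.11×0 + 0.05×572 + 0.02×44 = 29.4800
Highest R₀: strategy II with 29.4800.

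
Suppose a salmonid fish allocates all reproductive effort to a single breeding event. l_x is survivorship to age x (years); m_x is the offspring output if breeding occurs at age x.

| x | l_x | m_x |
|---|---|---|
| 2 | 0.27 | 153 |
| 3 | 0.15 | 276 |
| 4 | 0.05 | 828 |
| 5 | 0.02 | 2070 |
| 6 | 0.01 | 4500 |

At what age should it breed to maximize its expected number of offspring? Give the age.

Expected offspring if breeding at age x = l_x × m_x:
  age 2: 0.27 × 153 = 41.310
  age 3: 0.15 × 276 = 41.400
  age 4: 0.05 × 828 = 41.400
  age 5: 0.02 × 2070 = 41.400
  age 6: 0.01 × 4500 = 45.000
Maximum at age 6 (45.000).

6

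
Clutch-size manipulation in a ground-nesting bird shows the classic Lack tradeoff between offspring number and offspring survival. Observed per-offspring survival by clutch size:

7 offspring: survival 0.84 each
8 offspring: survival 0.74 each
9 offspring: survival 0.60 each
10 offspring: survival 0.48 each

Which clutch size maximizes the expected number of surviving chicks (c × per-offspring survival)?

Expected surviving chicks = c × s(c):
  c=7: 7 × 0.84 = 5.880
  c=8: 8 × 0.74 = 5.920
  c=9: 9 × 0.60 = 5.400
  c=10: 10 × 0.48 = 4.800
Maximum at c = 8 (5.920 surviving chicks).

8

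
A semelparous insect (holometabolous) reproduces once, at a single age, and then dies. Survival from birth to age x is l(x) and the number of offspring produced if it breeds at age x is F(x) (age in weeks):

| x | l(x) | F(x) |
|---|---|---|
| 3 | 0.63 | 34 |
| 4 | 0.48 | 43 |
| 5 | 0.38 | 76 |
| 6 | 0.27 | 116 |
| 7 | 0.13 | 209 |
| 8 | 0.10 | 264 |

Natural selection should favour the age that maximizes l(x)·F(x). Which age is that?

Expected offspring if breeding at age x = l(x) × F(x):
  age 3: 0.63 × 34 = 21.420
  age 4: 0.48 × 43 = 20.640
  age 5: 0.38 × 76 = 28.880
  age 6: 0.27 × 116 = 31.320
  age 7: 0.13 × 209 = 27.170
  age 8: 0.10 × 264 = 26.400
Maximum at age 6 (31.320).

6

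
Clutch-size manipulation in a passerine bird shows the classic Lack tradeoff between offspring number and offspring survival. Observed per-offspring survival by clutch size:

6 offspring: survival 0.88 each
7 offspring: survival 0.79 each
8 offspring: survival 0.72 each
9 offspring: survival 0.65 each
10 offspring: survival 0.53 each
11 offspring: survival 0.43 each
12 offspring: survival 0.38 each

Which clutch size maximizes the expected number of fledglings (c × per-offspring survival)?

Expected fledglings = c × s(c):
  c=6: 6 × 0.88 = 5.280
  c=7: 7 × 0.79 = 5.530
  c=8: 8 × 0.72 = 5.760
  c=9: 9 × 0.65 = 5.850
  c=10: 10 × 0.53 = 5.300
  c=11: 11 × 0.43 = 4.730
  c=12: 12 × 0.38 = 4.560
Maximum at c = 9 (5.850 fledglings).

9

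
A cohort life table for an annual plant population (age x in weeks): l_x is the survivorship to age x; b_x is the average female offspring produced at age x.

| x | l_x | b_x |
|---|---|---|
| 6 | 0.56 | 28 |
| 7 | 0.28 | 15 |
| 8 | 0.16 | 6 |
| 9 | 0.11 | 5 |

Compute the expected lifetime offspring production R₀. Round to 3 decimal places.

R₀ = Σ l_x b_x:
  age 6: 0.56 × 28 = 15.6800
  age 7: 0.28 × 15 = 4.2000
  age 8: 0.16 × 6 = 0.9600
  age 9: 0.11 × 5 = 0.5500
R₀ = 15.6800 + 4.2000 + 0.9600 + 0.5500 = 21.3900

21.390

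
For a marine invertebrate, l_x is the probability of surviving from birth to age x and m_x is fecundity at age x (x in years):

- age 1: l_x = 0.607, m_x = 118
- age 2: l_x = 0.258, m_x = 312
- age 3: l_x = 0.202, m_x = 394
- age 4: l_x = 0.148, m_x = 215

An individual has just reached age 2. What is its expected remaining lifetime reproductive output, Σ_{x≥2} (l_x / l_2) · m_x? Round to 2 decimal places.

743.81

l_2 = 0.258. Conditional survival from age 2 to x is l_x / l_2.
  x=2: (0.258/0.258) × 312 = 312.0000
  x=3: (0.202/0.258) × 394 = 308.4806
  x=4: (0.148/0.258) × 215 = 123.3333
Sum = 312.0000 + 308.4806 + 123.3333 = 743.8140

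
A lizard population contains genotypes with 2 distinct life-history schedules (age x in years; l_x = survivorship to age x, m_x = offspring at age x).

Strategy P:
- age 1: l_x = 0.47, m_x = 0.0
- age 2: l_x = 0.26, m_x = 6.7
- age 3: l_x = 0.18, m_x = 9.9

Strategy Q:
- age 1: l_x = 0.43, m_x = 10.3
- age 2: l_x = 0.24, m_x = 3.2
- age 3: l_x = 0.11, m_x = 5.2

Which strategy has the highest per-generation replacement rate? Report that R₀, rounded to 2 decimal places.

5.77

Strategy P: R₀ = 0.47×0.0 + 0.26×6.7 + 0.18×9.9 = 3.5240
Strategy Q: R₀ = 0.43×10.3 + 0.24×3.2 + 0.11×5.2 = 5.7690
Highest R₀: strategy Q with 5.7690.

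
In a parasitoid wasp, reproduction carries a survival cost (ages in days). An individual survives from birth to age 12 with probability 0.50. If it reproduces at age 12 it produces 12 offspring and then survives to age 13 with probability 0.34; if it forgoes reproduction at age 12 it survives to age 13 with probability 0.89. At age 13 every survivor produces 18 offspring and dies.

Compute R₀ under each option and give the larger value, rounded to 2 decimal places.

breed at age 12: R₀ = 0.50 × (12 + 0.34 × 18) = 0.50 × 18.1200 = 9.0600
delay to age 13: R₀ = 0.50 × (0.89 × 18) = 0.50 × 16.0200 = 8.0100
Higher: breed at age 12 (9.0600).

9.06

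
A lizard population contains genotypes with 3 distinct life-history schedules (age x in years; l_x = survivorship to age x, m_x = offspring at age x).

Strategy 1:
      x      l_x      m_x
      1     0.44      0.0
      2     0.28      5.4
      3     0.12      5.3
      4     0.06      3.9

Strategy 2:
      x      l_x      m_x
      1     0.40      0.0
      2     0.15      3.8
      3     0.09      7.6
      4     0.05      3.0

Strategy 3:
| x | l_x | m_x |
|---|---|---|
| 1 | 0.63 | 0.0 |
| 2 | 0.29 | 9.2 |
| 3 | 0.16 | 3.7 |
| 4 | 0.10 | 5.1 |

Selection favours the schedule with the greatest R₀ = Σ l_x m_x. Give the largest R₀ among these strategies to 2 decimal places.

Strategy 1: R₀ = 0.44×0.0 + 0.28×5.4 + 0.12×5.3 + 0.06×3.9 = 2.3820
Strategy 2: R₀ = 0.40×0.0 + 0.15×3.8 + 0.09×7.6 + 0.05×3.0 = 1.4040
Strategy 3: R₀ = 0.63×0.0 + 0.29×9.2 + 0.16×3.7 + 0.10×5.1 = 3.7700
Highest R₀: strategy 3 with 3.7700.

3.77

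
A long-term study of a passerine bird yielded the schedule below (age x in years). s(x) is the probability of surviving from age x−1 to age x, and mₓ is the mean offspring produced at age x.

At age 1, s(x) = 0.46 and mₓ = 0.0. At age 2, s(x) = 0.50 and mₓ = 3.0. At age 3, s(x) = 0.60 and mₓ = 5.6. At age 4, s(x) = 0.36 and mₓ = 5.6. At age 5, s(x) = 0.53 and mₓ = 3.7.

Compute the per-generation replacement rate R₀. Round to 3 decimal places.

Survivorship from birth: l_x = s_1·s_2·…·s_x.
  l_1 = 0.46000
  l_2 = 0.23000
  l_3 = 0.13800
  l_4 = 0.04968
  l_5 = 0.02633
R₀ = Σ l_x mₓ:
  age 1: 0.46000 × 0.0 = 0.0000
  age 2: 0.23000 × 3.0 = 0.6900
  age 3: 0.13800 × 5.6 = 0.7728
  age 4: 0.04968 × 5.6 = 0.2782
  age 5: 0.02633 × 3.7 = 0.0974
R₀ = 0.0000 + 0.6900 + 0.7728 + 0.2782 + 0.0974 = 1.8384

1.838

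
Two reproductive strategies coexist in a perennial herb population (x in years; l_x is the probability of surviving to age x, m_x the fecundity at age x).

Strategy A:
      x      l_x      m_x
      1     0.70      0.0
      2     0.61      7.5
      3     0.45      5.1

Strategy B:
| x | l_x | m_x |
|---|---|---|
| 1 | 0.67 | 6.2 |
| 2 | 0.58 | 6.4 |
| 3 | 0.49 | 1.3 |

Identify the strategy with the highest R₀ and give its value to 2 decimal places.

Strategy A: R₀ = 0.70×0.0 + 0.61×7.5 + 0.45×5.1 = 6.8700
Strategy B: R₀ = 0.67×6.2 + 0.58×6.4 + 0.49×1.3 = 8.5030
Highest R₀: strategy B with 8.5030.

8.50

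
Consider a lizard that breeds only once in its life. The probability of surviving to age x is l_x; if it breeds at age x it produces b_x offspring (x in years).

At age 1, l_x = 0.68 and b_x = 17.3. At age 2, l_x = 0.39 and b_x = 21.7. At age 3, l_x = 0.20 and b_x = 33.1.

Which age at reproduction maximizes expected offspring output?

1

Expected offspring if breeding at age x = l_x × b_x:
  age 1: 0.68 × 17.3 = 11.764
  age 2: 0.39 × 21.7 = 8.463
  age 3: 0.20 × 33.1 = 6.620
Maximum at age 1 (11.764).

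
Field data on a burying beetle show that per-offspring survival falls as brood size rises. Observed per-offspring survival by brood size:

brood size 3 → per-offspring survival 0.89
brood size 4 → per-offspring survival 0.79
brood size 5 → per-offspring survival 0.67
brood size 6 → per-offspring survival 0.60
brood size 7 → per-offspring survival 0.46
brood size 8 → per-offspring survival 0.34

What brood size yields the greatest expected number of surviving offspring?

6

Expected surviving offspring = c × s(c):
  c=3: 3 × 0.89 = 2.670
  c=4: 4 × 0.79 = 3.160
  c=5: 5 × 0.67 = 3.350
  c=6: 6 × 0.60 = 3.600
  c=7: 7 × 0.46 = 3.220
  c=8: 8 × 0.34 = 2.720
Maximum at c = 6 (3.600 surviving offspring).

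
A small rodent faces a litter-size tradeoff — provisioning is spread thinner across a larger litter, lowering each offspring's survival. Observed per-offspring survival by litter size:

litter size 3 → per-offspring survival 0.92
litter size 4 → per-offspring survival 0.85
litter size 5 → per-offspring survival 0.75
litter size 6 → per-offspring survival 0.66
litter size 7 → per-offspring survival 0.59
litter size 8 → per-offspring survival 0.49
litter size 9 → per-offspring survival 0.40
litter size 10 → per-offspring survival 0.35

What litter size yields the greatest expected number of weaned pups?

Expected weaned pups = c × s(c):
  c=3: 3 × 0.92 = 2.760
  c=4: 4 × 0.85 = 3.400
  c=5: 5 × 0.75 = 3.750
  c=6: 6 × 0.66 = 3.960
  c=7: 7 × 0.59 = 4.130
  c=8: 8 × 0.49 = 3.920
  c=9: 9 × 0.40 = 3.600
  c=10: 10 × 0.35 = 3.500
Maximum at c = 7 (4.130 weaned pups).

7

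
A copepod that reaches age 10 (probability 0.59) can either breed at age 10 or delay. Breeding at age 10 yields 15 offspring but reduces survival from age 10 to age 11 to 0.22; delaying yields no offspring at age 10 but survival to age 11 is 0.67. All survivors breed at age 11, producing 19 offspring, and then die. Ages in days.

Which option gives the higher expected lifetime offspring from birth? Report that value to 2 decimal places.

11.32

breed at age 10: R₀ = 0.59 × (15 + 0.22 × 19) = 0.59 × 19.1800 = 11.3162
delay to age 11: R₀ = 0.59 × (0.67 × 19) = 0.59 × 12.7300 = 7.5107
Higher: breed at age 10 (11.3162).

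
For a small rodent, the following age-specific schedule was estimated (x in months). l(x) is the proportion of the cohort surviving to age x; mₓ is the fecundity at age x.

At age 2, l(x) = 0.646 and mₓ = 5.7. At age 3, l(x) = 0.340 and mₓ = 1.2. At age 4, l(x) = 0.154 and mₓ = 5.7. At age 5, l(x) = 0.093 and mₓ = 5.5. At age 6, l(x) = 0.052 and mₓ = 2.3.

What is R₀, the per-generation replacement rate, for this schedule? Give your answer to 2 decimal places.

R₀ = Σ l(x) mₓ:
  age 2: 0.646 × 5.7 = 3.6822
  age 3: 0.340 × 1.2 = 0.4080
  age 4: 0.154 × 5.7 = 0.8778
  age 5: 0.093 × 5.5 = 0.5115
  age 6: 0.052 × 2.3 = 0.1196
R₀ = 3.6822 + 0.4080 + 0.8778 + 0.5115 + 0.1196 = 5.5991

5.60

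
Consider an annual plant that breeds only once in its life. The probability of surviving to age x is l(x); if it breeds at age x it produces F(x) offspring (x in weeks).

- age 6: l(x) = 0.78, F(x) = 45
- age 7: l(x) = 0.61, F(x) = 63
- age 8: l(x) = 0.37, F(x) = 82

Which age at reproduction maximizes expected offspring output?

7

Expected offspring if breeding at age x = l(x) × F(x):
  age 6: 0.78 × 45 = 35.100
  age 7: 0.61 × 63 = 38.430
  age 8: 0.37 × 82 = 30.340
Maximum at age 7 (38.430).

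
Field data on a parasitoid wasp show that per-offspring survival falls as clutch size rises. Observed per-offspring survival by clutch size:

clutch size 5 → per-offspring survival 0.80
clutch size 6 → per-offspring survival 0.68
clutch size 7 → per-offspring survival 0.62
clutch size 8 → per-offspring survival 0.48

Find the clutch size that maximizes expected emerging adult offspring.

Expected emerging adult offspring = c × s(c):
  c=5: 5 × 0.80 = 4.000
  c=6: 6 × 0.68 = 4.080
  c=7: 7 × 0.62 = 4.340
  c=8: 8 × 0.48 = 3.840
Maximum at c = 7 (4.340 emerging adult offspring).

7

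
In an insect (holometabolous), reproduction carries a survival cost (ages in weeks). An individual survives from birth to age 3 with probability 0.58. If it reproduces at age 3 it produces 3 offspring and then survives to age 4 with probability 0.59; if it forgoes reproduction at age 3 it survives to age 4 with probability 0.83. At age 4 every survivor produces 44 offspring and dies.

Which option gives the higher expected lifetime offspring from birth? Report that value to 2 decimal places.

breed at age 3: R₀ = 0.58 × (3 + 0.59 × 44) = 0.58 × 28.9600 = 16.7968
delay to age 4: R₀ = 0.58 × (0.83 × 44) = 0.58 × 36.5200 = 21.1816
Higher: delay to age 4 (21.1816).

21.18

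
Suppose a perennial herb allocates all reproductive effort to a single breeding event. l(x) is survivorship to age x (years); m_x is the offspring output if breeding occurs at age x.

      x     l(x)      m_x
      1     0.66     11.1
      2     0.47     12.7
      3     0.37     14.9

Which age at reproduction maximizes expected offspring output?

1

Expected offspring if breeding at age x = l(x) × m_x:
  age 1: 0.66 × 11.1 = 7.326
  age 2: 0.47 × 12.7 = 5.969
  age 3: 0.37 × 14.9 = 5.513
Maximum at age 1 (7.326).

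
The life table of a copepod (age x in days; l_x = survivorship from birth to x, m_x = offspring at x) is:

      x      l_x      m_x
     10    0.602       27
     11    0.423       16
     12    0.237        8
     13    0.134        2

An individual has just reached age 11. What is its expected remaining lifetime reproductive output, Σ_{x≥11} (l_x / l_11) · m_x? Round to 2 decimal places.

21.12

l_11 = 0.423. Conditional survival from age 11 to x is l_x / l_11.
  x=11: (0.423/0.423) × 16 = 16.0000
  x=12: (0.237/0.423) × 8 = 4.4823
  x=13: (0.134/0.423) × 2 = 0.6336
Sum = 16.0000 + 4.4823 + 0.6336 = 21.1158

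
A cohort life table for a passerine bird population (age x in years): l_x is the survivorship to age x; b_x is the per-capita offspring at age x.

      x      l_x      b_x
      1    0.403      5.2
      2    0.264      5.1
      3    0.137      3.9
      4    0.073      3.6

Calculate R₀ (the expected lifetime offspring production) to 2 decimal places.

4.24

R₀ = Σ l_x b_x:
  age 1: 0.403 × 5.2 = 2.0956
  age 2: 0.264 × 5.1 = 1.3464
  age 3: 0.137 × 3.9 = 0.5343
  age 4: 0.073 × 3.6 = 0.2628
R₀ = 2.0956 + 1.3464 + 0.5343 + 0.2628 = 4.2391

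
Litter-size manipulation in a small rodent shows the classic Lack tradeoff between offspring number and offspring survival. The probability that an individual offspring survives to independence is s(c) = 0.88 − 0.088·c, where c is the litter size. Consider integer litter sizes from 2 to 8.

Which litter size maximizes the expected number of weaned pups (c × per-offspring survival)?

Expected weaned pups = c × s(c):
  c=2: 2 × 0.704 = 1.408
  c=3: 3 × 0.616 = 1.848
  c=4: 4 × 0.528 = 2.112
  c=5: 5 × 0.440 = 2.200
  c=6: 6 × 0.352 = 2.112
  c=7: 7 × 0.264 = 1.848
  c=8: 8 × 0.176 = 1.408
Maximum at c = 5 (2.200 weaned pups).

5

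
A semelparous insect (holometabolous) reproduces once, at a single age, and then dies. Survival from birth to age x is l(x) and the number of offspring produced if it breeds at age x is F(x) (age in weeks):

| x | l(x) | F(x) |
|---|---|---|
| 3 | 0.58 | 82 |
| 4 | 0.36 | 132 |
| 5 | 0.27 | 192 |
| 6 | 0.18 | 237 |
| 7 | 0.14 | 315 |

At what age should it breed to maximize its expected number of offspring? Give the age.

Expected offspring if breeding at age x = l(x) × F(x):
  age 3: 0.58 × 82 = 47.560
  age 4: 0.36 × 132 = 47.520
  age 5: 0.27 × 192 = 51.840
  age 6: 0.18 × 237 = 42.660
  age 7: 0.14 × 315 = 44.100
Maximum at age 5 (51.840).

5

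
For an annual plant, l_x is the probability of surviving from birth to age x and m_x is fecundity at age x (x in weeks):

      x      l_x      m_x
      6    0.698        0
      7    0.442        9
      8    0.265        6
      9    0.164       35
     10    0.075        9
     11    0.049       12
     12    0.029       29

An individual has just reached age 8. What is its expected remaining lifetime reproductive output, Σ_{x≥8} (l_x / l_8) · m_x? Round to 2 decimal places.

l_8 = 0.265. Conditional survival from age 8 to x is l_x / l_8.
  x=8: (0.265/0.265) × 6 = 6.0000
  x=9: (0.164/0.265) × 35 = 21.6604
  x=10: (0.075/0.265) × 9 = 2.5472
  x=11: (0.049/0.265) × 12 = 2.2189
  x=12: (0.029/0.265) × 29 = 3.1736
Sum = 6.0000 + 21.6604 + 2.5472 + 2.2189 + 3.1736 = 35.6000

35.60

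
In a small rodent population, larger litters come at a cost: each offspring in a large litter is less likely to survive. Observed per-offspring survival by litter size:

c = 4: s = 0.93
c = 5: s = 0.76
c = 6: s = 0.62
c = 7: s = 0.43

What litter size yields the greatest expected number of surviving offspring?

Expected surviving offspring = c × s(c):
  c=4: 4 × 0.93 = 3.720
  c=5: 5 × 0.76 = 3.800
  c=6: 6 × 0.62 = 3.720
  c=7: 7 × 0.43 = 3.010
Maximum at c = 5 (3.800 surviving offspring).

5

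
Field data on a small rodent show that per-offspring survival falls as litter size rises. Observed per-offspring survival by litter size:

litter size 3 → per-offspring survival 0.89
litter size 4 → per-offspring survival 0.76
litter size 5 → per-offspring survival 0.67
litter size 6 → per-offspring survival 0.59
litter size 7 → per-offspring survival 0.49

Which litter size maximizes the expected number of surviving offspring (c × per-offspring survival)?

6

Expected surviving offspring = c × s(c):
  c=3: 3 × 0.89 = 2.670
  c=4: 4 × 0.76 = 3.040
  c=5: 5 × 0.67 = 3.350
  c=6: 6 × 0.59 = 3.540
  c=7: 7 × 0.49 = 3.430
Maximum at c = 6 (3.540 surviving offspring).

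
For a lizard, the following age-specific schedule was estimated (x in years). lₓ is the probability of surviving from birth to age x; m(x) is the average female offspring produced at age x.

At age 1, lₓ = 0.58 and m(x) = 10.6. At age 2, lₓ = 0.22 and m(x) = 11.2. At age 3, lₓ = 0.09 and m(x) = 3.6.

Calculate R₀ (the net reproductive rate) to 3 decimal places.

R₀ = Σ lₓ m(x):
  age 1: 0.58 × 10.6 = 6.1480
  age 2: 0.22 × 11.2 = 2.4640
  age 3: 0.09 × 3.6 = 0.3240
R₀ = 6.1480 + 2.4640 + 0.3240 = 8.9360

8.936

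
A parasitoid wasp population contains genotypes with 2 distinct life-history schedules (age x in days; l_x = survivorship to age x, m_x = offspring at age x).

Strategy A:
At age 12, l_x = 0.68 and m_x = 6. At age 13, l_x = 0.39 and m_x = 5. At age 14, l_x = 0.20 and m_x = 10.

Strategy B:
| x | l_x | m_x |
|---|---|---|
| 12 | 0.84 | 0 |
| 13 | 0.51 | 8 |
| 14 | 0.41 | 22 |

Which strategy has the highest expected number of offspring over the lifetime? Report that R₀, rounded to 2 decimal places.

Strategy A: R₀ = 0.68×6 + 0.39×5 + 0.20×10 = 8.0300
Strategy B: R₀ = 0.84×0 + 0.51×8 + 0.41×22 = 13.1000
Highest R₀: strategy B with 13.1000.

13.10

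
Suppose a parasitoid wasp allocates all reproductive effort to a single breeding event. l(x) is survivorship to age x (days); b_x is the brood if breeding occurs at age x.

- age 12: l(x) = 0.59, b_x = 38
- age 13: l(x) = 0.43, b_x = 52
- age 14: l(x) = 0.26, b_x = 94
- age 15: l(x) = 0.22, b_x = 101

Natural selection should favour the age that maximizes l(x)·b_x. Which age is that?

14

Expected offspring if breeding at age x = l(x) × b_x:
  age 12: 0.59 × 38 = 22.420
  age 13: 0.43 × 52 = 22.360
  age 14: 0.26 × 94 = 24.440
  age 15: 0.22 × 101 = 22.220
Maximum at age 14 (24.440).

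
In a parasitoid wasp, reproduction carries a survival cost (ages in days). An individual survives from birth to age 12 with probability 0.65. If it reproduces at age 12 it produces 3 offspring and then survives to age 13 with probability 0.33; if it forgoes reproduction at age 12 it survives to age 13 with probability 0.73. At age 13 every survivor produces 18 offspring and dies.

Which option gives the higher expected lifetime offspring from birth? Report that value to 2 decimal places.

8.54

breed at age 12: R₀ = 0.65 × (3 + 0.33 × 18) = 0.65 × 8.9400 = 5.8110
delay to age 13: R₀ = 0.65 × (0.73 × 18) = 0.65 × 13.1400 = 8.5410
Higher: delay to age 13 (8.5410).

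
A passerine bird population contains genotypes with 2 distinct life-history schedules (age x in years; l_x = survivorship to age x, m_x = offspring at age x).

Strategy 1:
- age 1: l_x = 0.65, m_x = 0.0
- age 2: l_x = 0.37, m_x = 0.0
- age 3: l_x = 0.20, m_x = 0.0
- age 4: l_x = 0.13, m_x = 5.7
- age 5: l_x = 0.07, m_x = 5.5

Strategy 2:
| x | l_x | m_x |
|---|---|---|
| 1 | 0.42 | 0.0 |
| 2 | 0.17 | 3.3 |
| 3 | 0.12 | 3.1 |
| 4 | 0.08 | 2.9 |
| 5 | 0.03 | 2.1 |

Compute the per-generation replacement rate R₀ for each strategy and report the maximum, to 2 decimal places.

Strategy 1: R₀ = 0.65×0.0 + 0.37×0.0 + 0.20×0.0 + 0.13×5.7 + 0.07×5.5 = 1.1260
Strategy 2: R₀ = 0.42×0.0 + 0.17×3.3 + 0.12×3.1 + 0.08×2.9 + 0.03×2.1 = 1.2280
Highest R₀: strategy 2 with 1.2280.

1.23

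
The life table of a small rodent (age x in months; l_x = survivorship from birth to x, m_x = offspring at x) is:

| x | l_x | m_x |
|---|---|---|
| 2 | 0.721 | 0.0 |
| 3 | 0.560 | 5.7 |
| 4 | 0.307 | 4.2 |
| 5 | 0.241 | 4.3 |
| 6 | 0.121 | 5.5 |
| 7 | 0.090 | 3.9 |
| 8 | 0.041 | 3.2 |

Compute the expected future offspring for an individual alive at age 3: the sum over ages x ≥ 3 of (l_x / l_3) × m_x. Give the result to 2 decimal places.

l_3 = 0.560. Conditional survival from age 3 to x is l_x / l_3.
  x=3: (0.560/0.560) × 5.7 = 5.7000
  x=4: (0.307/0.560) × 4.2 = 2.3025
  x=5: (0.241/0.560) × 4.3 = 1.8505
  x=6: (0.121/0.560) × 5.5 = 1.1884
  x=7: (0.090/0.560) × 3.9 = 0.6268
  x=8: (0.041/0.560) × 3.2 = 0.2343
Sum = 5.7000 + 2.3025 + 1.8505 + 1.1884 + 0.6268 + 0.2343 = 11.9025

11.90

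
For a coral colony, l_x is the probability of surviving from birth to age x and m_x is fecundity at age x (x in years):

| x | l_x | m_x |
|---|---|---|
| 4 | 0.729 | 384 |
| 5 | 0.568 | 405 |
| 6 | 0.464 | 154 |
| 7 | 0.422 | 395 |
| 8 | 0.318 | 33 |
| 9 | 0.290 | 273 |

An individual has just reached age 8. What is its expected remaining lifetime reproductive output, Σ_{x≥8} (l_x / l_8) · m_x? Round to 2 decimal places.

l_8 = 0.318. Conditional survival from age 8 to x is l_x / l_8.
  x=8: (0.318/0.318) × 33 = 33.0000
  x=9: (0.290/0.318) × 273 = 248.9623
Sum = 33.0000 + 248.9623 = 281.9623

281.96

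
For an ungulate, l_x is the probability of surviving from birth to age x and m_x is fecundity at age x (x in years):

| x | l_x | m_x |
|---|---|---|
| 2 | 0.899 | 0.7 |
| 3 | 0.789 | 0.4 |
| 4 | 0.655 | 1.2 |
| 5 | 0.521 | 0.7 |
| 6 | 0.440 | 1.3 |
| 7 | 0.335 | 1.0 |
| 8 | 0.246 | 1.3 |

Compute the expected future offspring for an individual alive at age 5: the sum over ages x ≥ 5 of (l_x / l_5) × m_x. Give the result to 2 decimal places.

l_5 = 0.521. Conditional survival from age 5 to x is l_x / l_5.
  x=5: (0.521/0.521) × 0.7 = 0.7000
  x=6: (0.440/0.521) × 1.3 = 1.0979
  x=7: (0.335/0.521) × 1.0 = 0.6430
  x=8: (0.246/0.521) × 1.3 = 0.6138
Sum = 0.7000 + 1.0979 + 0.6430 + 0.6138 = 3.0547

3.05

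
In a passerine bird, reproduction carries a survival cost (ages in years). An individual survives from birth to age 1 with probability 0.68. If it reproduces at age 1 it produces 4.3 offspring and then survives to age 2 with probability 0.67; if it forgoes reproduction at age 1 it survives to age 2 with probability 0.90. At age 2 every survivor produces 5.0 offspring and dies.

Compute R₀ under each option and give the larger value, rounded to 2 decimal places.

5.20

breed at age 1: R₀ = 0.68 × (4.3 + 0.67 × 5.0) = 0.68 × 7.6500 = 5.2020
delay to age 2: R₀ = 0.68 × (0.90 × 5.0) = 0.68 × 4.5000 = 3.0600
Higher: breed at age 1 (5.2020).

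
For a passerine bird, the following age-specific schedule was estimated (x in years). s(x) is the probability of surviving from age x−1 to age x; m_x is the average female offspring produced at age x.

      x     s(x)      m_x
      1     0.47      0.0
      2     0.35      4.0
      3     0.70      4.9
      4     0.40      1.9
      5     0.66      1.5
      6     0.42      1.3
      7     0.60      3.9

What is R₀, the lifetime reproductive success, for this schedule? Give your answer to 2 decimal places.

Survivorship from birth: l_x = s_1·s_2·…·s_x.
  l_1 = 0.47000
  l_2 = 0.16450
  l_3 = 0.11515
  l_4 = 0.04606
  l_5 = 0.03040
  l_6 = 0.01277
  l_7 = 0.00766
R₀ = Σ l_x m_x:
  age 1: 0.47000 × 0.0 = 0.0000
  age 2: 0.16450 × 4.0 = 0.6580
  age 3: 0.11515 × 4.9 = 0.5642
  age 4: 0.04606 × 1.9 = 0.0875
  age 5: 0.03040 × 1.5 = 0.0456
  age 6: 0.01277 × 1.3 = 0.0166
  age 7: 0.00766 × 3.9 = 0.0299
R₀ = 0.0000 + 0.6580 + 0.5642 + 0.0875 + 0.0456 + 0.0166 + 0.0299 = 1.4018

1.40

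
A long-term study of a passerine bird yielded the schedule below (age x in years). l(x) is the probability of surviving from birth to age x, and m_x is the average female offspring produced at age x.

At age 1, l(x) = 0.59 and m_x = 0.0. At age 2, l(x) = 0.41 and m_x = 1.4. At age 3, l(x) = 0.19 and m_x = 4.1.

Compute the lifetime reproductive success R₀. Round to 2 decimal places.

1.35

R₀ = Σ l(x) m_x:
  age 1: 0.59 × 0.0 = 0.0000
  age 2: 0.41 × 1.4 = 0.5740
  age 3: 0.19 × 4.1 = 0.7790
R₀ = 0.0000 + 0.5740 + 0.7790 = 1.3530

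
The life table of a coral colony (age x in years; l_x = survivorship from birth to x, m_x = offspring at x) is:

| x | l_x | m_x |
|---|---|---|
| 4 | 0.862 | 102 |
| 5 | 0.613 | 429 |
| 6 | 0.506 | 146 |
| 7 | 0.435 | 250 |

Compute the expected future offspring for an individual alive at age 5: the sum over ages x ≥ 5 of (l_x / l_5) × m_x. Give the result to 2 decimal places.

726.92

l_5 = 0.613. Conditional survival from age 5 to x is l_x / l_5.
  x=5: (0.613/0.613) × 429 = 429.0000
  x=6: (0.506/0.613) × 146 = 120.5155
  x=7: (0.435/0.613) × 250 = 177.4062
Sum = 429.0000 + 120.5155 + 177.4062 = 726.9217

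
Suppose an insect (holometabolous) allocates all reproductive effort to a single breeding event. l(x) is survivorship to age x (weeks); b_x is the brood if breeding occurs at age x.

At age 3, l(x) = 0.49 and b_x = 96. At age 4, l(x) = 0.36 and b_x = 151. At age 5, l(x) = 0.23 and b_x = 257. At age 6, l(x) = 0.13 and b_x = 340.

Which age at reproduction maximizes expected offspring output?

Expected offspring if breeding at age x = l(x) × b_x:
  age 3: 0.49 × 96 = 47.040
  age 4: 0.36 × 151 = 54.360
  age 5: 0.23 × 257 = 59.110
  age 6: 0.13 × 340 = 44.200
Maximum at age 5 (59.110).

5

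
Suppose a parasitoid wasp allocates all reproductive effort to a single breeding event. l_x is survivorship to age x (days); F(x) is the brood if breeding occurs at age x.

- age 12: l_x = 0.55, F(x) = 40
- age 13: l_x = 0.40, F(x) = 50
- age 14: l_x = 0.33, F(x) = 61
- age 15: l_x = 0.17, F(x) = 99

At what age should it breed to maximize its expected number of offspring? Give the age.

Expected offspring if breeding at age x = l_x × F(x):
  age 12: 0.55 × 40 = 22.000
  age 13: 0.40 × 50 = 20.000
  age 14: 0.33 × 61 = 20.130
  age 15: 0.17 × 99 = 16.830
Maximum at age 12 (22.000).

12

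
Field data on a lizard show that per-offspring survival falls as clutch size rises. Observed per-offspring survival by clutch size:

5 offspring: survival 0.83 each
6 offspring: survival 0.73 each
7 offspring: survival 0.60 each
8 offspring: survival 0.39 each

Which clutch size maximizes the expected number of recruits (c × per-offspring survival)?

6

Expected recruits = c × s(c):
  c=5: 5 × 0.83 = 4.150
  c=6: 6 × 0.73 = 4.380
  c=7: 7 × 0.60 = 4.200
  c=8: 8 × 0.39 = 3.120
Maximum at c = 6 (4.380 recruits).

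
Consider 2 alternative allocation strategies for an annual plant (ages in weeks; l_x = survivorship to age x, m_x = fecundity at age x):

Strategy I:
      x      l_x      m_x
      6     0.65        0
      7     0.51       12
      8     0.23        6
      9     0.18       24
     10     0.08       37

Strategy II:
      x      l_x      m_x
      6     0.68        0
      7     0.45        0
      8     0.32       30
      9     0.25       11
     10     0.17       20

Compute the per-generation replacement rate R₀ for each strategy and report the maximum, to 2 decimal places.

15.75

Strategy I: R₀ = 0.65×0 + 0.51×12 + 0.23×6 + 0.18×24 + 0.08×37 = 14.7800
Strategy II: R₀ = 0.68×0 + 0.45×0 + 0.32×30 + 0.25×11 + 0.17×20 = 15.7500
Highest R₀: strategy II with 15.7500.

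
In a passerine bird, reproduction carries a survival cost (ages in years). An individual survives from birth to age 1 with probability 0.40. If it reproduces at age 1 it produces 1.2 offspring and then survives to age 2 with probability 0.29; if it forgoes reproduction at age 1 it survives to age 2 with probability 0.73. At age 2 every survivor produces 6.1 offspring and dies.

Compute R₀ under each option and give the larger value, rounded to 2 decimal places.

1.78

breed at age 1: R₀ = 0.40 × (1.2 + 0.29 × 6.1) = 0.40 × 2.9690 = 1.1876
delay to age 2: R₀ = 0.40 × (0.73 × 6.1) = 0.40 × 4.4530 = 1.7812
Higher: delay to age 2 (1.7812).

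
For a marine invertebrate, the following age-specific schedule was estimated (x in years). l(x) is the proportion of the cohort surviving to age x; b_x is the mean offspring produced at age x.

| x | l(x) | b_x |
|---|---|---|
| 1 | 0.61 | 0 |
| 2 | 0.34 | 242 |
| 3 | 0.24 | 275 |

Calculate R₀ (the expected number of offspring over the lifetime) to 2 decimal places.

148.28

R₀ = Σ l(x) b_x:
  age 1: 0.61 × 0 = 0.0000
  age 2: 0.34 × 242 = 82.2800
  age 3: 0.24 × 275 = 66.0000
R₀ = 0.0000 + 82.2800 + 66.0000 = 148.2800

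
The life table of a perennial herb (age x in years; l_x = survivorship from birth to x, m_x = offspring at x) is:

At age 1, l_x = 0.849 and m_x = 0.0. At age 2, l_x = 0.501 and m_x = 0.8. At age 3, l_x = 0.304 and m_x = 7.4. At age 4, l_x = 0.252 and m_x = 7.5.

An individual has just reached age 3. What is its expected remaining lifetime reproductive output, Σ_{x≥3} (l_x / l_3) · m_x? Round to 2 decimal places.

l_3 = 0.304. Conditional survival from age 3 to x is l_x / l_3.
  x=3: (0.304/0.304) × 7.4 = 7.4000
  x=4: (0.252/0.304) × 7.5 = 6.2171
Sum = 7.4000 + 6.2171 = 13.6171

13.62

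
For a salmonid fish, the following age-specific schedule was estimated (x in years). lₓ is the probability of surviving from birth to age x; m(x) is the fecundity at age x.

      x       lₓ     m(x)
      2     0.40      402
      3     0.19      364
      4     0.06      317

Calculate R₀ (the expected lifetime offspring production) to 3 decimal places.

R₀ = Σ lₓ m(x):
  age 2: 0.40 × 402 = 160.8000
  age 3: 0.19 × 364 = 69.1600
  age 4: 0.06 × 317 = 19.0200
R₀ = 160.8000 + 69.1600 + 19.0200 = 248.9800

248.980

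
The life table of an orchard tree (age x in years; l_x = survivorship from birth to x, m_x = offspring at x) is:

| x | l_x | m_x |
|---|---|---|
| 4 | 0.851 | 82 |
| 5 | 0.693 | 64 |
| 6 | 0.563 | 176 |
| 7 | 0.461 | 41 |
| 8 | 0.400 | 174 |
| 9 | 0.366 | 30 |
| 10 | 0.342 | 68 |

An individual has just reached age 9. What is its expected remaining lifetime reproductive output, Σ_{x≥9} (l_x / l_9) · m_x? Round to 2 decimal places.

l_9 = 0.366. Conditional survival from age 9 to x is l_x / l_9.
  x=9: (0.366/0.366) × 30 = 30.0000
  x=10: (0.342/0.366) × 68 = 63.5410
Sum = 30.0000 + 63.5410 = 93.5410

93.54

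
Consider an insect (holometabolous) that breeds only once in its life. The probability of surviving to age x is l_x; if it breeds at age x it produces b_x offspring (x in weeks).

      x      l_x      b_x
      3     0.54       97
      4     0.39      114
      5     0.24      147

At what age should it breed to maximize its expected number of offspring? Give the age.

Expected offspring if breeding at age x = l_x × b_x:
  age 3: 0.54 × 97 = 52.380
  age 4: 0.39 × 114 = 44.460
  age 5: 0.24 × 147 = 35.280
Maximum at age 3 (52.380).

3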